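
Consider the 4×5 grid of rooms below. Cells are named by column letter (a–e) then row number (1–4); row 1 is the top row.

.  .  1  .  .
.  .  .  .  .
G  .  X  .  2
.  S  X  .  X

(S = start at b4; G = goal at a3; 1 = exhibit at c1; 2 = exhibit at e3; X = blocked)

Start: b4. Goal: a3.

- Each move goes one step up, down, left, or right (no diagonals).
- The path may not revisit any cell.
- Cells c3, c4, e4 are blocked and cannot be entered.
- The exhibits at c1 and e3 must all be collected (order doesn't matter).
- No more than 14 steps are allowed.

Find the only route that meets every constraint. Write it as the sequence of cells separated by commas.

b4, b3, b2, c2, d2, d3, e3, e2, e1, d1, c1, b1, a1, a2, a3

The budget equals the shortest possible length, so every move has to be on a shortest route through the required cells.
Route from b4: up 2 to b2, right 2 to d2, down 1 to d3, right 1 to e3, up 2 to e1, left 4 to a1, down 2 to a3 — 14 moves in all.
Check: all required cells visited; 14 ≤ 14 moves.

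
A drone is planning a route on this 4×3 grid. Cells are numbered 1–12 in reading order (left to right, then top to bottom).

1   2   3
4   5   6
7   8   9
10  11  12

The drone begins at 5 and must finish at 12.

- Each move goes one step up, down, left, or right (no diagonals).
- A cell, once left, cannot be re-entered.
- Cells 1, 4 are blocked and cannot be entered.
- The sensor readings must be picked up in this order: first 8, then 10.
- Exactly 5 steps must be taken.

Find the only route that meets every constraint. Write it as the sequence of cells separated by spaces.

The waypoints must appear in the order 8, 10, with no cell reused.
Route from 5: down 1 to 8, left 1 to 7, down 1 to 10, right 2 to 12 — 5 moves in all.
Check: order respected (8 at step 1, 10 at step 3); 5 moves as required.

5 8 7 10 11 12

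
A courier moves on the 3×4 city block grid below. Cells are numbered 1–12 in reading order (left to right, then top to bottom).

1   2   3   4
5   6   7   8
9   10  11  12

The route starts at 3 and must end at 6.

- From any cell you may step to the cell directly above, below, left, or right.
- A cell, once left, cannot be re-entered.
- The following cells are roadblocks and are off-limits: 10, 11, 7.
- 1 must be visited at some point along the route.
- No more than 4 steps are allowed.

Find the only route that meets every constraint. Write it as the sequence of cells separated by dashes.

3 - 2 - 1 - 5 - 6

The 4-move cap with required stops at 1 leaves no slack for detours.
Route from 3: left 2 to 1, down 1 to 5, right 1 to 6 — 4 moves in all.
Check: all required cells visited; 4 ≤ 4 moves.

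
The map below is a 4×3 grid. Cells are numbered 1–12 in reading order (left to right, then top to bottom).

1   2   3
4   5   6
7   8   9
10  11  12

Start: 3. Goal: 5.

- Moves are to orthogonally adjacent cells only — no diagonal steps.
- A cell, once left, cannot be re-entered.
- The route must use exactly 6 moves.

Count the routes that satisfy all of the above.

Need simple routes of exactly 6 moves from 3 to 5 (Manhattan distance 2, so 2 moves are spent on a detour and 2 undoing it).
Enumerating: 3 6 9 12 11 8 5 | 3 6 9 8 7 4 5 | 3 2 1 4 7 8 5.
That gives 3 routes.

3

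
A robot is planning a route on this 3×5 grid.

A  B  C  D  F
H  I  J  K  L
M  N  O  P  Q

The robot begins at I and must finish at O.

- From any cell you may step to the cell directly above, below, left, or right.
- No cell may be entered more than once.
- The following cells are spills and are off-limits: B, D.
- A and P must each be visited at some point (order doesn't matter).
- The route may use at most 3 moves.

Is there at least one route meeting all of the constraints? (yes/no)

no

A must be visited but has only one open neighbour (H), and it is neither the start nor the goal — the route would have to enter and leave through H, re-entering it.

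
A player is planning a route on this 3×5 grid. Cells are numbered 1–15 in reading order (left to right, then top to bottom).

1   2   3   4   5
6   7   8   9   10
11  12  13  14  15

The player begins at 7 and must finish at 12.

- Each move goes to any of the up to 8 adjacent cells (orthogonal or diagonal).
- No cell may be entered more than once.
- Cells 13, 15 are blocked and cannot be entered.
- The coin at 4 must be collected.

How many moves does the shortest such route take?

Any route passes through 4 somewhere between 7 and 12. Summing Chebyshev distances along the two legs (7 → 4 → 12) gives a lower bound of 2 + 2 = 4 moves.
A route of 4 moves achieves this: 7 → 3 → 4 → 8 → 12.
Since 4 matches the lower bound, it is optimal.

4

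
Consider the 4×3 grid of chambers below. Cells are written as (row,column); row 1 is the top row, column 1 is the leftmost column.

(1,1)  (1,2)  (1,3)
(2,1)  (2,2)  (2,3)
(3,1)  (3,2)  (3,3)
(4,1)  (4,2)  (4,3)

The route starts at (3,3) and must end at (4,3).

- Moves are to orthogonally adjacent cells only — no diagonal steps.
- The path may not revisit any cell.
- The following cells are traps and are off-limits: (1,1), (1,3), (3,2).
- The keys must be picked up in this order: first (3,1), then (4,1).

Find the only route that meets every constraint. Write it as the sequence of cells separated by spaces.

The waypoints must appear in the order (3,1), (4,1), with no cell reused.
Route from (3,3): up to (2,3), 2× left (reaching (2,1)), 2× down (reaching (4,1)), 2× right (reaching (4,3)) — 7 moves in all.
Check: order respected ((3,1) at step 4, (4,1) at step 5).

(3,3) (2,3) (2,2) (2,1) (3,1) (4,1) (4,2) (4,3)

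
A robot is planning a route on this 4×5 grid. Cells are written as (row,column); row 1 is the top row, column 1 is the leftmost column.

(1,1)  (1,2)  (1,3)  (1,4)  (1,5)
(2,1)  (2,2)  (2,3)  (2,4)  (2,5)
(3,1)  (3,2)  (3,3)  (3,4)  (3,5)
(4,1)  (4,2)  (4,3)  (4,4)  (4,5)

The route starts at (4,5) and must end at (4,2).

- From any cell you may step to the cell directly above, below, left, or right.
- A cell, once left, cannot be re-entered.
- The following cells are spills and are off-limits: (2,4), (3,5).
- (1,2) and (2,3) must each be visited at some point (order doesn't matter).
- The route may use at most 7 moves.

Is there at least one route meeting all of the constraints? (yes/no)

Even ignoring the no-revisit rule, getting from (4,5) to (4,2), taking the cheapest ordering (4,5) → (2,3) → (1,2) → (4,2) needs at least 4 + 2 + 3 = 9 moves (Manhattan distance per leg), which exceeds the 7-move limit.

no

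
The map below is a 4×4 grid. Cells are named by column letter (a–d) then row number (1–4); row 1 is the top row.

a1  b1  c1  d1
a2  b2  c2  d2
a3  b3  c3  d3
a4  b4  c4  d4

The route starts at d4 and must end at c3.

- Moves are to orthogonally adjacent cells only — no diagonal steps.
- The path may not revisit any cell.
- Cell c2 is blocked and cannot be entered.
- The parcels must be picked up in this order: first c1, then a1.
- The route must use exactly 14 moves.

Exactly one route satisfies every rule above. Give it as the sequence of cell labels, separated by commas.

The waypoints must appear in the order c1, a1, with no cell reused.
Route from d4: up 3 to d1, left 3 to a1, down 1 to a2, right 1 to b2, down 1 to b3, left 1 to a3, down 1 to a4, right 2 to c4, up 1 to c3 — 14 moves in all.
Check: order respected (c1 at step 4, a1 at step 6); 14 moves as required.

d4, d3, d2, d1, c1, b1, a1, a2, b2, b3, a3, a4, b4, c4, c3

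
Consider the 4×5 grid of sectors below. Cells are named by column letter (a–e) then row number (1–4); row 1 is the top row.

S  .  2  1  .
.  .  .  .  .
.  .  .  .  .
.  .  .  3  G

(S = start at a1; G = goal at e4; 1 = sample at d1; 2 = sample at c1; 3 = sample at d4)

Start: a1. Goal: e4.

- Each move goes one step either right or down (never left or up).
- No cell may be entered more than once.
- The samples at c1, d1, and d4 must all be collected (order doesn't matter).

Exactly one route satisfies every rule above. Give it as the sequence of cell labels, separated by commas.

Moves only go right or down, so the column and row indices never decrease.
Route from a1: right 3 to d1, down 3 to d4, right 1 to e4 — 7 moves in all.
Check: all required cells visited.

a1, b1, c1, d1, d2, d3, d4, e4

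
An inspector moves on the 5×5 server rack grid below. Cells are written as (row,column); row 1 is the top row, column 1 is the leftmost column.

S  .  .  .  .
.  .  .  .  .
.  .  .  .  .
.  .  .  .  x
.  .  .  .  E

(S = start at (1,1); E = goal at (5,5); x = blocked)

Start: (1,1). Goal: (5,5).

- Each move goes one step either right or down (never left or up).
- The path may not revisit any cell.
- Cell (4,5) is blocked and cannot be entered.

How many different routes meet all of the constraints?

35

A right/down-only route from (1,1) to (5,5) makes exactly 4 down-moves and 4 right-moves in some order.
With no other constraints that would be C(8,4) = 70 routes.
Subtract routes through each blocked cell (inclusion–exclusion for overlaps): − through (4,5): 35 → 35.
That gives 35 routes.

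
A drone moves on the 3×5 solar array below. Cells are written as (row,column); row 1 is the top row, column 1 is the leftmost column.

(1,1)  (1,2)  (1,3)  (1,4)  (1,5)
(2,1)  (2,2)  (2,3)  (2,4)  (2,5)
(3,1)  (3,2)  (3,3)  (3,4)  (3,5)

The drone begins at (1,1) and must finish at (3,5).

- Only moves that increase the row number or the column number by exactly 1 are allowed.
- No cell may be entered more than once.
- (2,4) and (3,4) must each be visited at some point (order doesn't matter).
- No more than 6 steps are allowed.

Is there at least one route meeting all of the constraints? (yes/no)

yes

One route that works: (1,1) → (2,1) → (2,2) → (2,3) → (2,4) → (3,4) → (3,5).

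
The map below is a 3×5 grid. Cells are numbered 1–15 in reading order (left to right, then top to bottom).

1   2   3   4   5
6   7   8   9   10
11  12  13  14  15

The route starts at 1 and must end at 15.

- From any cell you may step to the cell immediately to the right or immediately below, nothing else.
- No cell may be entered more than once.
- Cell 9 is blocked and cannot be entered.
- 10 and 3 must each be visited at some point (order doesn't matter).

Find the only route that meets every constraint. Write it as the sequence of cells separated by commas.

1, 2, 3, 4, 5, 10, 15

Moves only go right or down, so the column and row indices never decrease.
Route from 1: 4× right (reaching 5), 2× down (reaching 15) — 6 moves in all.
Check: all required cells visited.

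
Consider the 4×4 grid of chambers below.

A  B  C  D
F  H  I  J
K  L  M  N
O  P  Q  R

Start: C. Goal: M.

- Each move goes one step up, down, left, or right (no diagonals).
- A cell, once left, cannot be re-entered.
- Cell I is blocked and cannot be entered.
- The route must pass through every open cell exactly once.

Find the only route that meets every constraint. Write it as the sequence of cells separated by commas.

C, D, J, N, R, Q, P, O, K, F, A, B, H, L, M

Need to visit all 15 open cells exactly once, starting at C and ending at M.
Cell D has only two open neighbours (J and C), so the path must pass straight through it: one of those is the cell it's entered from and the other is where it exits.
Route from C: right 1 to D, down 3 to R, left 3 to O, up 3 to A, right 1 to B, down 2 to L, right 1 to M — 14 moves in all.
Check: all 15 open cells covered.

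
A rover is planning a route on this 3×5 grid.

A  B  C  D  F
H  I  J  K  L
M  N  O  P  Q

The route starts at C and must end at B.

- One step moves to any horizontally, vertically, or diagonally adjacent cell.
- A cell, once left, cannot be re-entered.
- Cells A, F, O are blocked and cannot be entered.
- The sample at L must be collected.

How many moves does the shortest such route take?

5

Any route passes through L somewhere between C and B. Summing Chebyshev distances along the two legs (C → L → B) gives a lower bound of 2 + 3 = 5 moves.
A route of 5 moves achieves this: C → D → L → K → J → B.
Since 5 matches the lower bound, it is optimal.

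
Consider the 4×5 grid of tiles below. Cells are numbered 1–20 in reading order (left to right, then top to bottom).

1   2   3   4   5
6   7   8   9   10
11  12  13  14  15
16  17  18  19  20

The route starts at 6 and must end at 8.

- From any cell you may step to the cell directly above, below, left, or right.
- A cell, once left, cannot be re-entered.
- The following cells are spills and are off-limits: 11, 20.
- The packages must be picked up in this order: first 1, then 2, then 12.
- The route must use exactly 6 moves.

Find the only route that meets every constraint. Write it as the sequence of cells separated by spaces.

6 1 2 7 12 13 8

The waypoints must appear in the order 1, 2, 12, with no cell reused.
Route from 6: up 1 to 1, right 1 to 2, down 2 to 12, right 1 to 13, up 1 to 8 — 6 moves in all.
Check: order respected (1 at step 1, 2 at step 2, 12 at step 4); 6 moves as required.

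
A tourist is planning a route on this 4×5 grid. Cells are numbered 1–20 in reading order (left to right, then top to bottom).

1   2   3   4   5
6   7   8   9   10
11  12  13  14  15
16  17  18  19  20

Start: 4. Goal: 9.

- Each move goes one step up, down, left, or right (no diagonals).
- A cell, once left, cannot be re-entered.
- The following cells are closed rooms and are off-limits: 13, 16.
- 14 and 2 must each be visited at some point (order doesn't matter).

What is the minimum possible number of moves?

9

Any route passes through 14 and 2 in some order between 4 and 9. Summing Manhattan distances along each leg and taking the cheapest ordering (4 → 2 → 14 → 9) gives a lower bound of 2 + 4 + 1 = 7 moves.
The shortest route satisfying every rule uses 9 moves: 4 → 3 → 2 → 7 → 12 → 17 → 18 → 19 → 14 → 9.
The no-revisit rule (legs can't share cells) pushes the minimum above the 7-move bound; an exhaustive check rules out every length from 7 to 8, leaving 9 as the minimum.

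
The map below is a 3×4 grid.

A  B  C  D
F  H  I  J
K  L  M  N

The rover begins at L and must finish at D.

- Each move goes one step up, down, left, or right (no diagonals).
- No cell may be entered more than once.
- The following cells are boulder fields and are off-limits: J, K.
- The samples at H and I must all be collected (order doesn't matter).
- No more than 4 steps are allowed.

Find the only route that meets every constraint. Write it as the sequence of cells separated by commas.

L, H, I, C, D

The budget equals the shortest possible length, so every move has to be on a shortest route through the required cells.
Route from L: up 1 to H, right 1 to I, up 1 to C, right 1 to D — 4 moves in all.
Check: all required cells visited; 4 ≤ 4 moves.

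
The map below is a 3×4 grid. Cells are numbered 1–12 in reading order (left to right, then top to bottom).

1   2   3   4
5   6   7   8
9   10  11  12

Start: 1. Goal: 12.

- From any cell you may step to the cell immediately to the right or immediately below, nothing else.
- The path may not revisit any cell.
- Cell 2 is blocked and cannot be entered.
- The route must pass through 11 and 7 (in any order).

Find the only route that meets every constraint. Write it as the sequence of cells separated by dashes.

1 - 5 - 6 - 7 - 11 - 12

Moves only go right or down, so the column and row indices never decrease.
Route from 1: down to 5, 2× right (reaching 7), down to 11, right to 12 — 5 moves in all.
Check: all required cells visited.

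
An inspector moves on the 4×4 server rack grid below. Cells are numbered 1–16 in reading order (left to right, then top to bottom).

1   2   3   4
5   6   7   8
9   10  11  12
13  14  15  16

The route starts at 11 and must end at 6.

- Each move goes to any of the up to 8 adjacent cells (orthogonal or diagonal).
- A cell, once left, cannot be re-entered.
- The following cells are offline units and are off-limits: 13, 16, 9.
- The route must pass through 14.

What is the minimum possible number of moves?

3

Any route passes through 14 somewhere between 11 and 6. Summing Chebyshev distances along the two legs (11 → 14 → 6) gives a lower bound of 1 + 2 = 3 moves.
A route of 3 moves achieves this: 11 → 14 → 10 → 6.
Since 3 matches the lower bound, it is optimal.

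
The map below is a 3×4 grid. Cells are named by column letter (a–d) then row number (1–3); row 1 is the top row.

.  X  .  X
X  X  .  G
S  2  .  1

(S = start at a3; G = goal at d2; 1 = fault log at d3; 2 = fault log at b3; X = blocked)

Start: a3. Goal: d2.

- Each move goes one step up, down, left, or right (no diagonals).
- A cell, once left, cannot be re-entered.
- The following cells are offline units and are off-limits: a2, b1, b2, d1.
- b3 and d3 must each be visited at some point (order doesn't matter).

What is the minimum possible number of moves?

4

Any route passes through b3 and d3 in some order between a3 and d2. Summing Manhattan distances along each leg and taking the cheapest ordering (a3 → b3 → d3 → d2) gives a lower bound of 1 + 2 + 1 = 4 moves.
A route of 4 moves achieves this: a3 → b3 → c3 → d3 → d2.
Since 4 matches the lower bound, it is optimal.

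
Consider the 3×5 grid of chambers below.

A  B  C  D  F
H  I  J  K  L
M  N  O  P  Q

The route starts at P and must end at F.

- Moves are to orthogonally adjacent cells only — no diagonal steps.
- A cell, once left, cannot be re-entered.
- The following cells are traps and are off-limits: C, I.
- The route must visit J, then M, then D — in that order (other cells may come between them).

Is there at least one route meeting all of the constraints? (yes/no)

Even ignoring the required order, no revisit-free route from P to F manages to pass through all of J, M, and D: branching out from P, every path either misses one of them or, having collected them, can no longer reach F without re-entering a cell.

no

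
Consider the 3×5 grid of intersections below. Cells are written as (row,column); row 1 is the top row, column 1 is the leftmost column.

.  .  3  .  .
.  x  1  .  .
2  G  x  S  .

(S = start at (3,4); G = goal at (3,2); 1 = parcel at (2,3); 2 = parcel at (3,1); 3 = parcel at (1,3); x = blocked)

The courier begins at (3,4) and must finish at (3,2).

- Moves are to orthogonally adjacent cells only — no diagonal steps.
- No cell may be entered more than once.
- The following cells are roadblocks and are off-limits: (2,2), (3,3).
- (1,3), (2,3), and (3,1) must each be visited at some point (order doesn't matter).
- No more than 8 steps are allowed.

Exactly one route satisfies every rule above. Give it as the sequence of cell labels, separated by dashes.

(3,4) - (2,4) - (2,3) - (1,3) - (1,2) - (1,1) - (2,1) - (3,1) - (3,2)

Any route must reach (1,3), (2,3), and (3,1) and still end at (3,2) within 8 moves, so the order of the required stops is forced.
Route from (3,4): up to (2,4), left to (2,3), up to (1,3), 2× left (reaching (1,1)), 2× down (reaching (3,1)), right to (3,2) — 8 moves in all.
Check: all required cells visited; 8 ≤ 8 moves.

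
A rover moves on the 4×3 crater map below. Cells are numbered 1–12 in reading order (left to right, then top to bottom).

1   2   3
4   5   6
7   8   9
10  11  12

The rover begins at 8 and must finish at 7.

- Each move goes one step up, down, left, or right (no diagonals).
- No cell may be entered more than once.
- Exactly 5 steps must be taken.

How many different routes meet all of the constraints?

Need simple routes of exactly 5 moves from 8 to 7 (Manhattan distance 1, so 2 moves are spent on a detour and 2 undoing it).
Enumerating: 8 5 2 1 4 7 | 8 9 6 5 4 7 | 8 9 12 11 10 7.
That gives 3 routes.

3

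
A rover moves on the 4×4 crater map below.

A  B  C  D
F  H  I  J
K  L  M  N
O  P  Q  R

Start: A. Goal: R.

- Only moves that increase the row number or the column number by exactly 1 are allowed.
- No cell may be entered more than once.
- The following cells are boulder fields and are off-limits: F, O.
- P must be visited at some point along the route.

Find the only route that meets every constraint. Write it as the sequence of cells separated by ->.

Moves only go right or down, so the column and row indices never decrease.
Route from A: right 1 to B, down 3 to P, right 2 to R — 6 moves in all.
Check: all required cells visited.

A -> B -> H -> L -> P -> Q -> R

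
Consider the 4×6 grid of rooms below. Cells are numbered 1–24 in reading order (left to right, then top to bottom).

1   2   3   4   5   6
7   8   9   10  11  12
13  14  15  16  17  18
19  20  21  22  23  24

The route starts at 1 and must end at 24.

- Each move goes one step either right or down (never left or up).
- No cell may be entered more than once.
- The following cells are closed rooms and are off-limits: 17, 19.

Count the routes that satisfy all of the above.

25

A right/down-only route from 1 to 24 makes exactly 3 down-moves and 5 right-moves in some order.
With no other constraints that would be C(8,3) = 56 routes.
Subtract routes through each blocked cell (inclusion–exclusion for overlaps): − through 17: 30 − through 19: 1 → 25.
That gives 25 routes.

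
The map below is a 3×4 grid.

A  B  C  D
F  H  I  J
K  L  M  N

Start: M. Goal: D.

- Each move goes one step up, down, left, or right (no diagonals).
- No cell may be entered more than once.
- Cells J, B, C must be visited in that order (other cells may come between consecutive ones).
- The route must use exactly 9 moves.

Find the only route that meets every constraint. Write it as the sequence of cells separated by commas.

M, N, J, I, H, F, A, B, C, D

The waypoints must appear in the order J, B, C, with no cell reused.
Route from M: right 1 to N, up 1 to J, left 3 to F, up 1 to A, right 3 to D — 9 moves in all.
Check: order respected (J at step 2, B at step 7, C at step 8); 9 moves as required.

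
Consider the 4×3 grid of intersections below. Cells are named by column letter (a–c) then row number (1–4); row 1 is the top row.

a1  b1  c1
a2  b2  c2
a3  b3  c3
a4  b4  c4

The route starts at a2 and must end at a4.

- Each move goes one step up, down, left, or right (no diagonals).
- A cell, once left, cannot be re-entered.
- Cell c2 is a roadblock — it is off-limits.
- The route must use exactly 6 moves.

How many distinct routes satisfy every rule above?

4

Need simple routes of exactly 6 moves from a2 to a4 (Manhattan distance 2, so 2 moves are spent on a detour and 2 undoing it).
Enumerating: a2 a1 b1 b2 b3 b4 a4 | a2 a1 b1 b2 b3 a3 a4 | a2 a3 b3 c3 c4 b4 a4 | a2 b2 b3 c3 c4 b4 a4.
That gives 4 routes.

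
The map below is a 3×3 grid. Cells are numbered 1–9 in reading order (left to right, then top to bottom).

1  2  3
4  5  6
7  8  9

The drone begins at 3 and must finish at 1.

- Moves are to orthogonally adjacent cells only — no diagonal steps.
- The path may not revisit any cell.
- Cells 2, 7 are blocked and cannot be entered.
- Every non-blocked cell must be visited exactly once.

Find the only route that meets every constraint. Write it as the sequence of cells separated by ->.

3 -> 6 -> 9 -> 8 -> 5 -> 4 -> 1

Need to visit all 7 open cells exactly once, starting at 3 and ending at 1.
Cell 9 has only two open neighbours (6 and 8), so the path must pass straight through it: one of those is the cell it's entered from and the other is where it exits.
Route from 3: 2× down (reaching 9), left to 8, up to 5, left to 4, up to 1 — 6 moves in all.
Check: all 7 open cells covered.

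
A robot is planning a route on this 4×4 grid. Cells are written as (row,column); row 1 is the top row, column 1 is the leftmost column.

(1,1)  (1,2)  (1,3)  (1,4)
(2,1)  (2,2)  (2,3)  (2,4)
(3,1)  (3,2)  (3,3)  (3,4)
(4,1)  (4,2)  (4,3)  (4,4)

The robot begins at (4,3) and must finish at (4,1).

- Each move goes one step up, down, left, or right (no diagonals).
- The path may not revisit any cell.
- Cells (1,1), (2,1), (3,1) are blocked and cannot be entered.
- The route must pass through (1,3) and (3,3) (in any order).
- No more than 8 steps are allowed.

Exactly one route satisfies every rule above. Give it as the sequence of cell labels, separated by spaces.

The 8-move cap with required stops at (1,3), (3,3) leaves no slack for detours.
Route from (4,3): 3× up (reaching (1,3)), left to (1,2), 3× down (reaching (4,2)), left to (4,1) — 8 moves in all.
Check: all required cells visited; 8 ≤ 8 moves.

(4,3) (3,3) (2,3) (1,3) (1,2) (2,2) (3,2) (4,2) (4,1)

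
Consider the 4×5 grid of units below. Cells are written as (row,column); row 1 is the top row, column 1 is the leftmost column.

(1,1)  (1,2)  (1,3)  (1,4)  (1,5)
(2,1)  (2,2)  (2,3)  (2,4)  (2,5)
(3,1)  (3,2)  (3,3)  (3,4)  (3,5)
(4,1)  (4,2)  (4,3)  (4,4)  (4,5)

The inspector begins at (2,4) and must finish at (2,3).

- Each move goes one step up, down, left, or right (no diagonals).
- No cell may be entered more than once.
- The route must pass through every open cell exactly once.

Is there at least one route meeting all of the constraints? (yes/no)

yes

One route that works: (2,4) → (1,4) → (1,5) → (2,5) → (3,5) → (4,5) → (4,4) → (3,4) → (3,3) → (4,3) → (4,2) → (4,1) → (3,1) → (3,2) → (2,2) → (2,1) → (1,1) → (1,2) → (1,3) → (2,3).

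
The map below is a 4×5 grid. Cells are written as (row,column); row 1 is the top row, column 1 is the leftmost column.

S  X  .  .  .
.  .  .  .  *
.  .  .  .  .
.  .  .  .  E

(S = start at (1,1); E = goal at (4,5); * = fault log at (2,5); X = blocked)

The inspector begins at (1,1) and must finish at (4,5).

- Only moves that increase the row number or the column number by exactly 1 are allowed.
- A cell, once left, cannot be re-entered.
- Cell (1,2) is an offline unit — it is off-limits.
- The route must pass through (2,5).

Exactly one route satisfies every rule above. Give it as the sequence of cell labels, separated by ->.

Moves only go right or down, so the column and row indices never decrease.
Route from (1,1): down to (2,1), 4× right (reaching (2,5)), 2× down (reaching (4,5)) — 7 moves in all.
Check: all required cells visited.

(1,1) -> (2,1) -> (2,2) -> (2,3) -> (2,4) -> (2,5) -> (3,5) -> (4,5)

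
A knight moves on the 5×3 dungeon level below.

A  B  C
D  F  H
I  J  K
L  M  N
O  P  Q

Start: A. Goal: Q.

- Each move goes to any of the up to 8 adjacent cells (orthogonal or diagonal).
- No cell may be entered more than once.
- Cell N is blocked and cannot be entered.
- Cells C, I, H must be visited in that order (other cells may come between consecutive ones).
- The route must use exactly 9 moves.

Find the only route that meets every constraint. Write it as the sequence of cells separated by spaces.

The waypoints must appear in the order C, I, H, with no cell reused.
Route from A: 2× right (reaching C), 2× down-left (reaching I), right to J, up-right to H, down to K, down-left to M, down-right to Q — 9 moves in all.
Check: order respected (C at step 2, I at step 4, H at step 6); 9 moves as required.

A B C F I J H K M Q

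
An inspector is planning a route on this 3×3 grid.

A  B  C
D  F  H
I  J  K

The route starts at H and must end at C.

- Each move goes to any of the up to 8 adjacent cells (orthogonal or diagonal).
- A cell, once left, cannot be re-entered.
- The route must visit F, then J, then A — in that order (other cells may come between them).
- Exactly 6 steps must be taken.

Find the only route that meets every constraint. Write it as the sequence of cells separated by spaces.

H F J D A B C

The waypoints must appear in the order F, J, A, with no cell reused.
Route from H: left to F, down to J, up-left to D, up to A, 2× right (reaching C) — 6 moves in all.
Check: order respected (F at step 1, J at step 2, A at step 4); 6 moves as required.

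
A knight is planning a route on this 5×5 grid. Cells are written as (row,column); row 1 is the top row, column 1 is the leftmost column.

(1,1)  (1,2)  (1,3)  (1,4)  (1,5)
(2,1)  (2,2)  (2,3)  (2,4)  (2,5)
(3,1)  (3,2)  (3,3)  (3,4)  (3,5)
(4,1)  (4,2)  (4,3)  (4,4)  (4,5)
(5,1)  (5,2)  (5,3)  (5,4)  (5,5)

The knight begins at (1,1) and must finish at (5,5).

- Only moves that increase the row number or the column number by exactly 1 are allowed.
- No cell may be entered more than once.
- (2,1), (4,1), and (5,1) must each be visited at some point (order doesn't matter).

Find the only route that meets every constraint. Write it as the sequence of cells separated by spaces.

Moves only go right or down, so the column and row indices never decrease.
Route from (1,1): down 4 to (5,1), right 4 to (5,5) — 8 moves in all.
Check: all required cells visited.

(1,1) (2,1) (3,1) (4,1) (5,1) (5,2) (5,3) (5,4) (5,5)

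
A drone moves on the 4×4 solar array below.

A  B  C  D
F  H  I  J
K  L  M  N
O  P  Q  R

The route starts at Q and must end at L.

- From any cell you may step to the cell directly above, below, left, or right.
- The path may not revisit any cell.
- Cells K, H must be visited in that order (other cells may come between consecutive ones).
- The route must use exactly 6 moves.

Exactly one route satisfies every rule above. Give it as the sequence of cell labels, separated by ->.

Q -> P -> O -> K -> F -> H -> L

The waypoints must appear in the order K, H, with no cell reused.
Route from Q: left 2 to O, up 2 to F, right 1 to H, down 1 to L — 6 moves in all.
Check: order respected (K at step 3, H at step 5); 6 moves as required.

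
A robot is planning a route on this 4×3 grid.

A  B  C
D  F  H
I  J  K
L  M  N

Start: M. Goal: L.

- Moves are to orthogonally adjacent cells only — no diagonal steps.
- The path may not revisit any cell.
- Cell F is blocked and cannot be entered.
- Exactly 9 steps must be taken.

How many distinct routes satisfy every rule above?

Need simple routes of exactly 9 moves from M to L (Manhattan distance 1, so 4 moves are spent on a detour and 4 undoing it).
Enumerating: M J K H C B A D I L | M N K H C B A D I L.
That gives 2 routes.

2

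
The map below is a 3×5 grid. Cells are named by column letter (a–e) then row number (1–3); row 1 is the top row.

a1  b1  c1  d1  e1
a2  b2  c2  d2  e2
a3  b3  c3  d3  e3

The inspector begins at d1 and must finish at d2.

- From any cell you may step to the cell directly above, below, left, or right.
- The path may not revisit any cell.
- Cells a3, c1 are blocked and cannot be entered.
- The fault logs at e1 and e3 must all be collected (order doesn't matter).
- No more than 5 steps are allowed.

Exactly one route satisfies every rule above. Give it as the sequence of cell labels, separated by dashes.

d1 - e1 - e2 - e3 - d3 - d2

The budget equals the shortest possible length, so every move has to be on a shortest route through the required cells.
Route from d1: right 1 to e1, down 2 to e3, left 1 to d3, up 1 to d2 — 5 moves in all.
Check: all required cells visited; 5 ≤ 5 moves.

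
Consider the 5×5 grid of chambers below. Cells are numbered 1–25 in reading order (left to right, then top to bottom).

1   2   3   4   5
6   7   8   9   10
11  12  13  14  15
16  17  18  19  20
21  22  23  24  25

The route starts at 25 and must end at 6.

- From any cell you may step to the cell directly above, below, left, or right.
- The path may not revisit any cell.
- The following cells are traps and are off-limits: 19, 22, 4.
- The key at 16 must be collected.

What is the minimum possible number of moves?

7

Any route passes through 16 somewhere between 25 and 6. Summing Manhattan distances along the two legs (25 → 16 → 6) gives a lower bound of 5 + 2 = 7 moves.
A route of 7 moves achieves this: 25 → 24 → 23 → 18 → 17 → 16 → 11 → 6.
Since 7 matches the lower bound, it is optimal.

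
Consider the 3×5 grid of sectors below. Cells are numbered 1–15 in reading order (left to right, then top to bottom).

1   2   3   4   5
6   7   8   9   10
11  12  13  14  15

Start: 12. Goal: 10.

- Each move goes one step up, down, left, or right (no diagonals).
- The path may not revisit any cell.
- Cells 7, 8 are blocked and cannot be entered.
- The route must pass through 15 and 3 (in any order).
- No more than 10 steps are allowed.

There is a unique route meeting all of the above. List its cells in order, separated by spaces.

12 11 6 1 2 3 4 9 14 15 10

Any route must reach 15 and 3 and still end at 10 within 10 moves, so the order of the required stops is forced.
Route from 12: left 1 to 11, up 2 to 1, right 3 to 4, down 2 to 14, right 1 to 15, up 1 to 10 — 10 moves in all.
Check: all required cells visited; 10 ≤ 10 moves.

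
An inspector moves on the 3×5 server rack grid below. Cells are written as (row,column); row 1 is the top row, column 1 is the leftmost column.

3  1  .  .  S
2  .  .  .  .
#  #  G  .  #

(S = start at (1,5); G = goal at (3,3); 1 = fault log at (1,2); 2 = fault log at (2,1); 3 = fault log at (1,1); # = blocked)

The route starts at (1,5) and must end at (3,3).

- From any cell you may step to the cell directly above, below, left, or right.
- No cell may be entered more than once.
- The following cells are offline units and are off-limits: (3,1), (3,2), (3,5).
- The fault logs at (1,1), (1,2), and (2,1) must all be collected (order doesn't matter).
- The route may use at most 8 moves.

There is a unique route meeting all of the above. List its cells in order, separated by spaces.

Any route must reach (1,1), (1,2), and (2,1) and still end at (3,3) within 8 moves, so the order of the required stops is forced.
Route from (1,5): left 4 to (1,1), down 1 to (2,1), right 2 to (2,3), down 1 to (3,3) — 8 moves in all.
Check: all required cells visited; 8 ≤ 8 moves.

(1,5) (1,4) (1,3) (1,2) (1,1) (2,1) (2,2) (2,3) (3,3)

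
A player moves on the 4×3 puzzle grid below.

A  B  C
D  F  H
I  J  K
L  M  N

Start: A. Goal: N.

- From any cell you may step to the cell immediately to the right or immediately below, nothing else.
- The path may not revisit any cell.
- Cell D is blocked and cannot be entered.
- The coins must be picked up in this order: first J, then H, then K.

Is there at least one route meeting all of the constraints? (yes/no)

H lies above J, so going from J to H would need an upward move — but moves only go right/down, so J cannot be visited before H.

no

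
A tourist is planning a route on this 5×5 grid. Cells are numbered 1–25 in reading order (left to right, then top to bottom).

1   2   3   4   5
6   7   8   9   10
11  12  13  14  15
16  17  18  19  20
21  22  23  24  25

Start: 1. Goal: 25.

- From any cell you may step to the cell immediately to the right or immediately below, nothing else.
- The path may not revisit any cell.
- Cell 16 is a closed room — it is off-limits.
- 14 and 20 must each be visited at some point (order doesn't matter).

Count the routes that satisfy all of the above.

A right/down-only route from 1 to 25 makes exactly 4 down-moves and 4 right-moves in some order.
With no other constraints that would be C(8,4) = 70 routes.
A monotone route can only reach the required cells in the order 14, 20, so split there and multiply the segment counts (each segment already excludes blocked cells): 1→14: 10; 14→20: 2; 20→25: 1; product = 20.
That gives 20 routes.

20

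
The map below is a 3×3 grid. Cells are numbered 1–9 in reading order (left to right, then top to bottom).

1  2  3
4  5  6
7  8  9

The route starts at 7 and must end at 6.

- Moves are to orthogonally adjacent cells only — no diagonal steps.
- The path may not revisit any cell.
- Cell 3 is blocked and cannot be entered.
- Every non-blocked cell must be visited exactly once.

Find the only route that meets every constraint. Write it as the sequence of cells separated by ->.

7 -> 4 -> 1 -> 2 -> 5 -> 8 -> 9 -> 6

Need to visit all 8 open cells exactly once, starting at 7 and ending at 6.
Cell 9 has only two open neighbours (6 and 8), so the path must pass straight through it: one of those is the cell it's entered from and the other is where it exits.
Route from 7: up 2 to 1, right 1 to 2, down 2 to 8, right 1 to 9, up 1 to 6 — 7 moves in all.
Check: all 8 open cells covered.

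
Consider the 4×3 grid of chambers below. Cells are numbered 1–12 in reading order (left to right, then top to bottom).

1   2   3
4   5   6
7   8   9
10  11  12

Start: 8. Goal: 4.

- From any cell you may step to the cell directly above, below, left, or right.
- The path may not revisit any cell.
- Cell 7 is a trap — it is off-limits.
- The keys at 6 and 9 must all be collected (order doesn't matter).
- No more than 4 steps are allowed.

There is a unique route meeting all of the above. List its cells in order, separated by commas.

8, 9, 6, 5, 4

The 4-move cap with required stops at 6, 9 leaves no slack for detours.
Route from 8: right 1 to 9, up 1 to 6, left 2 to 4 — 4 moves in all.
Check: all required cells visited; 4 ≤ 4 moves.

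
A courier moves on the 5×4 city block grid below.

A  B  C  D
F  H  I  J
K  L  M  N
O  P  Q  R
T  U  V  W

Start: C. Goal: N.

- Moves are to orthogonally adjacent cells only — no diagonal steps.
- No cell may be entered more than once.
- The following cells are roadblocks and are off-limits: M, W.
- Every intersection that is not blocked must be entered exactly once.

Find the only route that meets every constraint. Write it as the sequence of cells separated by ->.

Need to visit all 18 open cells exactly once, starting at C and ending at N.
Route from C: right 1 to D, down 1 to J, left 2 to H, up 1 to B, left 1 to A, down 2 to K, right 1 to L, down 1 to P, left 1 to O, down 1 to T, right 2 to V, up 1 to Q, right 1 to R, up 1 to N — 17 moves in all.
Check: all 18 open cells covered.

C -> D -> J -> I -> H -> B -> A -> F -> K -> L -> P -> O -> T -> U -> V -> Q -> R -> N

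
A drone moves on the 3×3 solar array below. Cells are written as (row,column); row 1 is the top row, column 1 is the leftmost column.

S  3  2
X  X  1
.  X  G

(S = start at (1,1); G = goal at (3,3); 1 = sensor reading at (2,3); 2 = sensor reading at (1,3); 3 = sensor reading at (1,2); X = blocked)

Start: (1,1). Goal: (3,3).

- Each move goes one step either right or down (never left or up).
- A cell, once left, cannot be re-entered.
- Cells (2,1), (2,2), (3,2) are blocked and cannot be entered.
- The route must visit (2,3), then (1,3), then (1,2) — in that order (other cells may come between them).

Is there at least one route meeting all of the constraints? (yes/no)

no

(1,3) lies above (2,3), so going from (2,3) to (1,3) would need an upward move — but moves only go right/down, so (2,3) cannot be visited before (1,3).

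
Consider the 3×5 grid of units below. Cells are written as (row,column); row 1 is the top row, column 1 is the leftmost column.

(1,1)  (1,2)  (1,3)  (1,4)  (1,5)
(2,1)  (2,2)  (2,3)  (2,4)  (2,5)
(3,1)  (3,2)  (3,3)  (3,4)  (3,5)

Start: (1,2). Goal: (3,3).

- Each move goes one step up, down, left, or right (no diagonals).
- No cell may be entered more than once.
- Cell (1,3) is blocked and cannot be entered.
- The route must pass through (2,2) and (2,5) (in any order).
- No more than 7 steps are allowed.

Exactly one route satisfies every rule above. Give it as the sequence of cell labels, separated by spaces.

(1,2) (2,2) (2,3) (2,4) (2,5) (3,5) (3,4) (3,3)

Any route must reach (2,2) and (2,5) and still end at (3,3) within 7 moves, so the order of the required stops is forced.
Route from (1,2): down to (2,2), 3× right (reaching (2,5)), down to (3,5), 2× left (reaching (3,3)) — 7 moves in all.
Check: all required cells visited; 7 ≤ 7 moves.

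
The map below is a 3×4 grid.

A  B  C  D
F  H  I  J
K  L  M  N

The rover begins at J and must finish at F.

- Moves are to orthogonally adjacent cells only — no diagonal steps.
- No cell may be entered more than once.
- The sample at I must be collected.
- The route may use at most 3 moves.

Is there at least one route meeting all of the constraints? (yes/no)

One route that works: J → I → H → F.

yes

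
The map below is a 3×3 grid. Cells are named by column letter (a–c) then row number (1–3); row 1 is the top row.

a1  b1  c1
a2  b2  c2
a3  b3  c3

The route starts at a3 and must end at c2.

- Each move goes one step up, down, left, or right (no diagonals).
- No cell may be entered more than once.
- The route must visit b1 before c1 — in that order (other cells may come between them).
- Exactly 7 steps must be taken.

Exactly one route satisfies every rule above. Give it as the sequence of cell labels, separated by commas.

a3, b3, b2, a2, a1, b1, c1, c2

The waypoints must appear in the order b1, c1, with no cell reused.
Route from a3: right 1 to b3, up 1 to b2, left 1 to a2, up 1 to a1, right 2 to c1, down 1 to c2 — 7 moves in all.
Check: order respected (b1 at step 5, c1 at step 6); 7 moves as required.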